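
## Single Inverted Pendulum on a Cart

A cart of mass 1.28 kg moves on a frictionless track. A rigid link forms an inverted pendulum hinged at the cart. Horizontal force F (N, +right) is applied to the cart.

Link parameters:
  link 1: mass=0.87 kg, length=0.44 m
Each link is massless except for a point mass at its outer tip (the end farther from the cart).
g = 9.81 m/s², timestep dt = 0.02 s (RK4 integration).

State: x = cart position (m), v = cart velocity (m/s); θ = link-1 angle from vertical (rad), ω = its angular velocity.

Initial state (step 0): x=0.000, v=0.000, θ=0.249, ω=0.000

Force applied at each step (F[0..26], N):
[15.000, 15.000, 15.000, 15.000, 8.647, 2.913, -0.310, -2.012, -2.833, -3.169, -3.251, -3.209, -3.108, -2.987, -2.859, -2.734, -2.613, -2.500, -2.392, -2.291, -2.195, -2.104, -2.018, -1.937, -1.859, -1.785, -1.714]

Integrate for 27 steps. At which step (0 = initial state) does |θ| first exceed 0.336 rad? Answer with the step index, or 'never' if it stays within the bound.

Answer: never

Derivation:
apply F[0]=+15.000 → step 1: x=0.002, v=0.195, θ=0.246, ω=-0.320
apply F[1]=+15.000 → step 2: x=0.008, v=0.391, θ=0.236, ω=-0.646
apply F[2]=+15.000 → step 3: x=0.018, v=0.590, θ=0.220, ω=-0.985
apply F[3]=+15.000 → step 4: x=0.031, v=0.793, θ=0.197, ω=-1.344
apply F[4]=+8.647 → step 5: x=0.048, v=0.904, θ=0.168, ω=-1.511
apply F[5]=+2.913 → step 6: x=0.067, v=0.931, θ=0.138, ω=-1.504
apply F[6]=-0.310 → step 7: x=0.085, v=0.912, θ=0.109, ω=-1.405
apply F[7]=-2.012 → step 8: x=0.103, v=0.869, θ=0.082, ω=-1.266
apply F[8]=-2.833 → step 9: x=0.120, v=0.816, θ=0.058, ω=-1.115
apply F[9]=-3.169 → step 10: x=0.136, v=0.760, θ=0.038, ω=-0.968
apply F[10]=-3.251 → step 11: x=0.150, v=0.706, θ=0.020, ω=-0.832
apply F[11]=-3.209 → step 12: x=0.164, v=0.654, θ=0.004, ω=-0.709
apply F[12]=-3.108 → step 13: x=0.176, v=0.606, θ=-0.009, ω=-0.600
apply F[13]=-2.987 → step 14: x=0.188, v=0.561, θ=-0.020, ω=-0.505
apply F[14]=-2.859 → step 15: x=0.199, v=0.520, θ=-0.029, ω=-0.422
apply F[15]=-2.734 → step 16: x=0.209, v=0.482, θ=-0.037, ω=-0.350
apply F[16]=-2.613 → step 17: x=0.218, v=0.446, θ=-0.043, ω=-0.287
apply F[17]=-2.500 → step 18: x=0.227, v=0.413, θ=-0.048, ω=-0.232
apply F[18]=-2.392 → step 19: x=0.235, v=0.383, θ=-0.052, ω=-0.185
apply F[19]=-2.291 → step 20: x=0.242, v=0.354, θ=-0.056, ω=-0.145
apply F[20]=-2.195 → step 21: x=0.249, v=0.327, θ=-0.058, ω=-0.110
apply F[21]=-2.104 → step 22: x=0.255, v=0.302, θ=-0.060, ω=-0.080
apply F[22]=-2.018 → step 23: x=0.261, v=0.279, θ=-0.062, ω=-0.054
apply F[23]=-1.937 → step 24: x=0.266, v=0.257, θ=-0.062, ω=-0.032
apply F[24]=-1.859 → step 25: x=0.271, v=0.236, θ=-0.063, ω=-0.013
apply F[25]=-1.785 → step 26: x=0.276, v=0.217, θ=-0.063, ω=0.003
apply F[26]=-1.714 → step 27: x=0.280, v=0.199, θ=-0.063, ω=0.017
max |θ| = 0.249 ≤ 0.336 over all 28 states.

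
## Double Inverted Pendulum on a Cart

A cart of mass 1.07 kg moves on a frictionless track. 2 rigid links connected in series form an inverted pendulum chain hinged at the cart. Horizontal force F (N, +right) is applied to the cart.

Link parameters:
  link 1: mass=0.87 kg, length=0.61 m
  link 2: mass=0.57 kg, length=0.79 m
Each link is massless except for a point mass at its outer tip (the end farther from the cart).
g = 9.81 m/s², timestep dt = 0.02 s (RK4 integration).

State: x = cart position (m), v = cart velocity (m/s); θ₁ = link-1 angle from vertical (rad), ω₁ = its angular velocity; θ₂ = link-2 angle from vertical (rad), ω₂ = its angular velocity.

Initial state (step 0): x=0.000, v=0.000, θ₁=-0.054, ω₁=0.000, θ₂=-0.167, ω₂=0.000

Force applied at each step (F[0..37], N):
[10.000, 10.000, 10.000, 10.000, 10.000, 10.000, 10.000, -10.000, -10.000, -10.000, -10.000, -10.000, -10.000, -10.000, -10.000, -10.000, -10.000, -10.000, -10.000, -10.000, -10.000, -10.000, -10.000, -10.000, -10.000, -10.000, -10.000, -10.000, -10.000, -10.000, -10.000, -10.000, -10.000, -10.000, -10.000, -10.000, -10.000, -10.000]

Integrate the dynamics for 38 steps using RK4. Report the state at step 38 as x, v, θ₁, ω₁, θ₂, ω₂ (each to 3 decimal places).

Answer: x=-0.408, v=-6.241, θ₁=-3.043, ω₁=-13.758, θ₂=0.071, ω₂=-2.587

Derivation:
apply F[0]=+10.000 → step 1: x=0.002, v=0.200, θ₁=-0.057, ω₁=-0.324, θ₂=-0.167, ω₂=-0.043
apply F[1]=+10.000 → step 2: x=0.008, v=0.402, θ₁=-0.067, ω₁=-0.654, θ₂=-0.169, ω₂=-0.083
apply F[2]=+10.000 → step 3: x=0.018, v=0.606, θ₁=-0.083, ω₁=-0.994, θ₂=-0.171, ω₂=-0.117
apply F[3]=+10.000 → step 4: x=0.032, v=0.813, θ₁=-0.107, ω₁=-1.349, θ₂=-0.173, ω₂=-0.142
apply F[4]=+10.000 → step 5: x=0.051, v=1.023, θ₁=-0.138, ω₁=-1.721, θ₂=-0.176, ω₂=-0.158
apply F[5]=+10.000 → step 6: x=0.073, v=1.234, θ₁=-0.176, ω₁=-2.110, θ₂=-0.180, ω₂=-0.164
apply F[6]=+10.000 → step 7: x=0.100, v=1.443, θ₁=-0.222, ω₁=-2.511, θ₂=-0.183, ω₂=-0.161
apply F[7]=-10.000 → step 8: x=0.127, v=1.306, θ₁=-0.271, ω₁=-2.381, θ₂=-0.186, ω₂=-0.141
apply F[8]=-10.000 → step 9: x=0.152, v=1.180, θ₁=-0.318, ω₁=-2.295, θ₂=-0.188, ω₂=-0.106
apply F[9]=-10.000 → step 10: x=0.175, v=1.064, θ₁=-0.363, ω₁=-2.249, θ₂=-0.190, ω₂=-0.056
apply F[10]=-10.000 → step 11: x=0.195, v=0.957, θ₁=-0.408, ω₁=-2.238, θ₂=-0.191, ω₂=0.008
apply F[11]=-10.000 → step 12: x=0.213, v=0.856, θ₁=-0.453, ω₁=-2.260, θ₂=-0.190, ω₂=0.084
apply F[12]=-10.000 → step 13: x=0.229, v=0.760, θ₁=-0.498, ω₁=-2.310, θ₂=-0.187, ω₂=0.171
apply F[13]=-10.000 → step 14: x=0.243, v=0.666, θ₁=-0.545, ω₁=-2.383, θ₂=-0.183, ω₂=0.267
apply F[14]=-10.000 → step 15: x=0.256, v=0.573, θ₁=-0.594, ω₁=-2.478, θ₂=-0.176, ω₂=0.371
apply F[15]=-10.000 → step 16: x=0.266, v=0.480, θ₁=-0.644, ω₁=-2.589, θ₂=-0.168, ω₂=0.479
apply F[16]=-10.000 → step 17: x=0.275, v=0.384, θ₁=-0.697, ω₁=-2.714, θ₂=-0.157, ω₂=0.590
apply F[17]=-10.000 → step 18: x=0.282, v=0.285, θ₁=-0.753, ω₁=-2.850, θ₂=-0.144, ω₂=0.701
apply F[18]=-10.000 → step 19: x=0.286, v=0.179, θ₁=-0.812, ω₁=-2.995, θ₂=-0.129, ω₂=0.809
apply F[19]=-10.000 → step 20: x=0.289, v=0.067, θ₁=-0.873, ω₁=-3.148, θ₂=-0.112, ω₂=0.912
apply F[20]=-10.000 → step 21: x=0.289, v=-0.053, θ₁=-0.937, ω₁=-3.306, θ₂=-0.093, ω₂=1.008
apply F[21]=-10.000 → step 22: x=0.287, v=-0.182, θ₁=-1.005, ω₁=-3.471, θ₂=-0.072, ω₂=1.092
apply F[22]=-10.000 → step 23: x=0.282, v=-0.321, θ₁=-1.076, ω₁=-3.643, θ₂=-0.049, ω₂=1.164
apply F[23]=-10.000 → step 24: x=0.274, v=-0.470, θ₁=-1.151, ω₁=-3.824, θ₂=-0.025, ω₂=1.221
apply F[24]=-10.000 → step 25: x=0.263, v=-0.632, θ₁=-1.229, ω₁=-4.018, θ₂=-0.000, ω₂=1.261
apply F[25]=-10.000 → step 26: x=0.248, v=-0.807, θ₁=-1.312, ω₁=-4.227, θ₂=0.025, ω₂=1.279
apply F[26]=-10.000 → step 27: x=0.230, v=-0.997, θ₁=-1.399, ω₁=-4.458, θ₂=0.051, ω₂=1.274
apply F[27]=-10.000 → step 28: x=0.208, v=-1.205, θ₁=-1.490, ω₁=-4.717, θ₂=0.076, ω₂=1.241
apply F[28]=-10.000 → step 29: x=0.182, v=-1.434, θ₁=-1.588, ω₁=-5.013, θ₂=0.100, ω₂=1.175
apply F[29]=-10.000 → step 30: x=0.151, v=-1.691, θ₁=-1.691, ω₁=-5.360, θ₂=0.123, ω₂=1.069
apply F[30]=-10.000 → step 31: x=0.114, v=-1.981, θ₁=-1.802, ω₁=-5.775, θ₂=0.143, ω₂=0.914
apply F[31]=-10.000 → step 32: x=0.071, v=-2.316, θ₁=-1.923, ω₁=-6.283, θ₂=0.159, ω₂=0.696
apply F[32]=-10.000 → step 33: x=0.021, v=-2.711, θ₁=-2.055, ω₁=-6.922, θ₂=0.170, ω₂=0.400
apply F[33]=-10.000 → step 34: x=-0.038, v=-3.191, θ₁=-2.201, ω₁=-7.747, θ₂=0.174, ω₂=-0.000
apply F[34]=-10.000 → step 35: x=-0.107, v=-3.789, θ₁=-2.366, ω₁=-8.844, θ₂=0.169, ω₂=-0.535
apply F[35]=-10.000 → step 36: x=-0.190, v=-4.546, θ₁=-2.557, ω₁=-10.317, θ₂=0.152, ω₂=-1.233
apply F[36]=-10.000 → step 37: x=-0.290, v=-5.454, θ₁=-2.782, ω₁=-12.170, θ₂=0.119, ω₂=-2.045
apply F[37]=-10.000 → step 38: x=-0.408, v=-6.241, θ₁=-3.043, ω₁=-13.758, θ₂=0.071, ω₂=-2.587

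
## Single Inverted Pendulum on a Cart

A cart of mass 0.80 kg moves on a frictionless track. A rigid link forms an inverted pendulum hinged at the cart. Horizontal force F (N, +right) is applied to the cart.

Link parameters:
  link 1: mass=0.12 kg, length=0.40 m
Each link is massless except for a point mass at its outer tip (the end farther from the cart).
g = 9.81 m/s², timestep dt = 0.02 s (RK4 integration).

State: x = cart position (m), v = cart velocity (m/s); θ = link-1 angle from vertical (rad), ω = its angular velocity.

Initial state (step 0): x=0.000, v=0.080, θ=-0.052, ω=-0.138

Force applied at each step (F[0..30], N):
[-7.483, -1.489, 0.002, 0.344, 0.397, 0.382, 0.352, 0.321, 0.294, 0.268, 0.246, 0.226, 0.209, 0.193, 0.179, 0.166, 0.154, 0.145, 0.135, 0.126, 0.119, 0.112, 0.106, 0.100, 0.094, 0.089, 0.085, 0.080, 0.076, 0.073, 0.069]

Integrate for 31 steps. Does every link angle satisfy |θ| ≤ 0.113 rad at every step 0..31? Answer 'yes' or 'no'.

Answer: yes

Derivation:
apply F[0]=-7.483 → step 1: x=-0.000, v=-0.105, θ=-0.050, ω=0.300
apply F[1]=-1.489 → step 2: x=-0.003, v=-0.141, θ=-0.044, ω=0.366
apply F[2]=+0.002 → step 3: x=-0.006, v=-0.140, θ=-0.037, ω=0.343
apply F[3]=+0.344 → step 4: x=-0.008, v=-0.131, θ=-0.030, ω=0.303
apply F[4]=+0.397 → step 5: x=-0.011, v=-0.120, θ=-0.025, ω=0.263
apply F[5]=+0.382 → step 6: x=-0.013, v=-0.110, θ=-0.020, ω=0.226
apply F[6]=+0.352 → step 7: x=-0.015, v=-0.100, θ=-0.015, ω=0.195
apply F[7]=+0.321 → step 8: x=-0.017, v=-0.092, θ=-0.012, ω=0.167
apply F[8]=+0.294 → step 9: x=-0.019, v=-0.084, θ=-0.009, ω=0.143
apply F[9]=+0.268 → step 10: x=-0.020, v=-0.077, θ=-0.006, ω=0.122
apply F[10]=+0.246 → step 11: x=-0.022, v=-0.071, θ=-0.004, ω=0.104
apply F[11]=+0.226 → step 12: x=-0.023, v=-0.065, θ=-0.002, ω=0.088
apply F[12]=+0.209 → step 13: x=-0.025, v=-0.060, θ=-0.000, ω=0.074
apply F[13]=+0.193 → step 14: x=-0.026, v=-0.055, θ=0.001, ω=0.062
apply F[14]=+0.179 → step 15: x=-0.027, v=-0.051, θ=0.002, ω=0.052
apply F[15]=+0.166 → step 16: x=-0.028, v=-0.047, θ=0.003, ω=0.043
apply F[16]=+0.154 → step 17: x=-0.029, v=-0.043, θ=0.004, ω=0.036
apply F[17]=+0.145 → step 18: x=-0.029, v=-0.039, θ=0.005, ω=0.029
apply F[18]=+0.135 → step 19: x=-0.030, v=-0.036, θ=0.005, ω=0.023
apply F[19]=+0.126 → step 20: x=-0.031, v=-0.033, θ=0.006, ω=0.018
apply F[20]=+0.119 → step 21: x=-0.032, v=-0.030, θ=0.006, ω=0.014
apply F[21]=+0.112 → step 22: x=-0.032, v=-0.028, θ=0.006, ω=0.010
apply F[22]=+0.106 → step 23: x=-0.033, v=-0.025, θ=0.006, ω=0.007
apply F[23]=+0.100 → step 24: x=-0.033, v=-0.023, θ=0.006, ω=0.005
apply F[24]=+0.094 → step 25: x=-0.034, v=-0.021, θ=0.006, ω=0.002
apply F[25]=+0.089 → step 26: x=-0.034, v=-0.019, θ=0.006, ω=0.000
apply F[26]=+0.085 → step 27: x=-0.034, v=-0.017, θ=0.006, ω=-0.001
apply F[27]=+0.080 → step 28: x=-0.035, v=-0.015, θ=0.006, ω=-0.003
apply F[28]=+0.076 → step 29: x=-0.035, v=-0.013, θ=0.006, ω=-0.004
apply F[29]=+0.073 → step 30: x=-0.035, v=-0.012, θ=0.006, ω=-0.005
apply F[30]=+0.069 → step 31: x=-0.035, v=-0.010, θ=0.006, ω=-0.006
Max |angle| over trajectory = 0.052 rad; bound = 0.113 → within bound.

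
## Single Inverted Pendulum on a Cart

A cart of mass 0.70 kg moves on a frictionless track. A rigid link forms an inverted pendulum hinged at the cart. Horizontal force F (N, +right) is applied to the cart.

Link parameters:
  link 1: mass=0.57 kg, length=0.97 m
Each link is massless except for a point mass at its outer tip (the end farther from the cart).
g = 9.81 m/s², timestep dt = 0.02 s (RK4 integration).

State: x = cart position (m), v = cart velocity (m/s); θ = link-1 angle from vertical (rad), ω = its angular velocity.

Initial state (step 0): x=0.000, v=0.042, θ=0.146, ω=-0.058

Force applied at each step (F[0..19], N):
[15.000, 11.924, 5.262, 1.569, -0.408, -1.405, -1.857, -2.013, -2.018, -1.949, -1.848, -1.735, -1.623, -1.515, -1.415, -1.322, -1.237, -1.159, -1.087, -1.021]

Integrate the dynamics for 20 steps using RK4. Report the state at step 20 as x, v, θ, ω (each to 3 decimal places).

Answer: x=0.219, v=0.213, θ=-0.029, ω=-0.083

Derivation:
apply F[0]=+15.000 → step 1: x=0.005, v=0.441, θ=0.141, ω=-0.436
apply F[1]=+11.924 → step 2: x=0.017, v=0.757, θ=0.129, ω=-0.731
apply F[2]=+5.262 → step 3: x=0.033, v=0.887, θ=0.114, ω=-0.840
apply F[3]=+1.569 → step 4: x=0.051, v=0.916, θ=0.097, ω=-0.849
apply F[4]=-0.408 → step 5: x=0.069, v=0.892, θ=0.080, ω=-0.806
apply F[5]=-1.405 → step 6: x=0.087, v=0.841, θ=0.065, ω=-0.739
apply F[6]=-1.857 → step 7: x=0.103, v=0.779, θ=0.051, ω=-0.664
apply F[7]=-2.013 → step 8: x=0.118, v=0.715, θ=0.038, ω=-0.589
apply F[8]=-2.018 → step 9: x=0.131, v=0.652, θ=0.027, ω=-0.517
apply F[9]=-1.949 → step 10: x=0.144, v=0.593, θ=0.018, ω=-0.452
apply F[10]=-1.848 → step 11: x=0.155, v=0.538, θ=0.009, ω=-0.393
apply F[11]=-1.735 → step 12: x=0.166, v=0.488, θ=0.002, ω=-0.340
apply F[12]=-1.623 → step 13: x=0.175, v=0.442, θ=-0.004, ω=-0.292
apply F[13]=-1.515 → step 14: x=0.183, v=0.400, θ=-0.010, ω=-0.250
apply F[14]=-1.415 → step 15: x=0.191, v=0.361, θ=-0.015, ω=-0.213
apply F[15]=-1.322 → step 16: x=0.198, v=0.326, θ=-0.018, ω=-0.180
apply F[16]=-1.237 → step 17: x=0.204, v=0.294, θ=-0.022, ω=-0.151
apply F[17]=-1.159 → step 18: x=0.210, v=0.265, θ=-0.025, ω=-0.126
apply F[18]=-1.087 → step 19: x=0.215, v=0.238, θ=-0.027, ω=-0.103
apply F[19]=-1.021 → step 20: x=0.219, v=0.213, θ=-0.029, ω=-0.083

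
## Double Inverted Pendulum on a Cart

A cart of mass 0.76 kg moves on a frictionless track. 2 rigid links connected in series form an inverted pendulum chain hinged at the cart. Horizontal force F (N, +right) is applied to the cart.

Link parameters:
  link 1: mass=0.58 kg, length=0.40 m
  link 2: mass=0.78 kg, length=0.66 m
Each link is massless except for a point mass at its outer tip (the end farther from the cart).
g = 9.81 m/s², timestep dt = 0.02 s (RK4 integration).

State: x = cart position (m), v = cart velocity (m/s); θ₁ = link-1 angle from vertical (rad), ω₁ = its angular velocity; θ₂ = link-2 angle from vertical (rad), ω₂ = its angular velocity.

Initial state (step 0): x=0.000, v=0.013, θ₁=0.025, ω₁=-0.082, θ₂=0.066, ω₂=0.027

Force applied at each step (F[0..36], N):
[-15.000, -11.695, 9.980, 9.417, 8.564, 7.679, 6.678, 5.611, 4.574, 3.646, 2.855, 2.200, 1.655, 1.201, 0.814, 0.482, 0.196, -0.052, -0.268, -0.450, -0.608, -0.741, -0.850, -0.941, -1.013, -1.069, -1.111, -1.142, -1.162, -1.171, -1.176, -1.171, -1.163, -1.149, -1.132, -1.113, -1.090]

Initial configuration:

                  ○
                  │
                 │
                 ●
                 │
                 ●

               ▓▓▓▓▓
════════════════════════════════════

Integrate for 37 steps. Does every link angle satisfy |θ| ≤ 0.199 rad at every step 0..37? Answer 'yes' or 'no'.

Answer: yes

Derivation:
apply F[0]=-15.000 → step 1: x=-0.004, v=-0.391, θ₁=0.033, ω₁=0.916, θ₂=0.067, ω₂=0.052
apply F[1]=-11.695 → step 2: x=-0.015, v=-0.712, θ₁=0.060, ω₁=1.728, θ₂=0.068, ω₂=0.066
apply F[2]=+9.980 → step 3: x=-0.027, v=-0.476, θ₁=0.089, ω₁=1.180, θ₂=0.069, ω₂=0.061
apply F[3]=+9.417 → step 4: x=-0.034, v=-0.265, θ₁=0.108, ω₁=0.724, θ₂=0.070, ω₂=0.039
apply F[4]=+8.564 → step 5: x=-0.037, v=-0.082, θ₁=0.118, ω₁=0.358, θ₂=0.071, ω₂=0.007
apply F[5]=+7.679 → step 6: x=-0.038, v=0.074, θ₁=0.123, ω₁=0.066, θ₂=0.071, ω₂=-0.031
apply F[6]=+6.678 → step 7: x=-0.035, v=0.204, θ₁=0.122, ω₁=-0.160, θ₂=0.070, ω₂=-0.070
apply F[7]=+5.611 → step 8: x=-0.030, v=0.307, θ₁=0.117, ω₁=-0.324, θ₂=0.068, ω₂=-0.107
apply F[8]=+4.574 → step 9: x=-0.023, v=0.387, θ₁=0.109, ω₁=-0.434, θ₂=0.065, ω₂=-0.141
apply F[9]=+3.646 → step 10: x=-0.014, v=0.445, θ₁=0.100, ω₁=-0.501, θ₂=0.062, ω₂=-0.170
apply F[10]=+2.855 → step 11: x=-0.005, v=0.487, θ₁=0.090, ω₁=-0.536, θ₂=0.059, ω₂=-0.194
apply F[11]=+2.200 → step 12: x=0.005, v=0.516, θ₁=0.079, ω₁=-0.548, θ₂=0.054, ω₂=-0.213
apply F[12]=+1.655 → step 13: x=0.015, v=0.534, θ₁=0.068, ω₁=-0.543, θ₂=0.050, ω₂=-0.228
apply F[13]=+1.201 → step 14: x=0.026, v=0.544, θ₁=0.057, ω₁=-0.527, θ₂=0.045, ω₂=-0.238
apply F[14]=+0.814 → step 15: x=0.037, v=0.547, θ₁=0.047, ω₁=-0.504, θ₂=0.041, ω₂=-0.244
apply F[15]=+0.482 → step 16: x=0.048, v=0.545, θ₁=0.037, ω₁=-0.476, θ₂=0.036, ω₂=-0.247
apply F[16]=+0.196 → step 17: x=0.059, v=0.539, θ₁=0.028, ω₁=-0.445, θ₂=0.031, ω₂=-0.246
apply F[17]=-0.052 → step 18: x=0.069, v=0.529, θ₁=0.020, ω₁=-0.412, θ₂=0.026, ω₂=-0.243
apply F[18]=-0.268 → step 19: x=0.080, v=0.517, θ₁=0.012, ω₁=-0.379, θ₂=0.021, ω₂=-0.238
apply F[19]=-0.450 → step 20: x=0.090, v=0.502, θ₁=0.004, ω₁=-0.345, θ₂=0.016, ω₂=-0.230
apply F[20]=-0.608 → step 21: x=0.100, v=0.486, θ₁=-0.002, ω₁=-0.312, θ₂=0.012, ω₂=-0.221
apply F[21]=-0.741 → step 22: x=0.110, v=0.468, θ₁=-0.008, ω₁=-0.280, θ₂=0.007, ω₂=-0.211
apply F[22]=-0.850 → step 23: x=0.119, v=0.450, θ₁=-0.013, ω₁=-0.250, θ₂=0.003, ω₂=-0.200
apply F[23]=-0.941 → step 24: x=0.128, v=0.430, θ₁=-0.018, ω₁=-0.221, θ₂=-0.001, ω₂=-0.188
apply F[24]=-1.013 → step 25: x=0.136, v=0.411, θ₁=-0.022, ω₁=-0.193, θ₂=-0.004, ω₂=-0.176
apply F[25]=-1.069 → step 26: x=0.144, v=0.391, θ₁=-0.026, ω₁=-0.168, θ₂=-0.008, ω₂=-0.163
apply F[26]=-1.111 → step 27: x=0.152, v=0.372, θ₁=-0.029, ω₁=-0.144, θ₂=-0.011, ω₂=-0.150
apply F[27]=-1.142 → step 28: x=0.159, v=0.352, θ₁=-0.032, ω₁=-0.122, θ₂=-0.014, ω₂=-0.138
apply F[28]=-1.162 → step 29: x=0.166, v=0.333, θ₁=-0.034, ω₁=-0.102, θ₂=-0.016, ω₂=-0.125
apply F[29]=-1.171 → step 30: x=0.172, v=0.314, θ₁=-0.036, ω₁=-0.084, θ₂=-0.019, ω₂=-0.113
apply F[30]=-1.176 → step 31: x=0.178, v=0.296, θ₁=-0.037, ω₁=-0.068, θ₂=-0.021, ω₂=-0.102
apply F[31]=-1.171 → step 32: x=0.184, v=0.279, θ₁=-0.038, ω₁=-0.053, θ₂=-0.023, ω₂=-0.090
apply F[32]=-1.163 → step 33: x=0.189, v=0.262, θ₁=-0.039, ω₁=-0.040, θ₂=-0.024, ω₂=-0.080
apply F[33]=-1.149 → step 34: x=0.194, v=0.245, θ₁=-0.040, ω₁=-0.028, θ₂=-0.026, ω₂=-0.070
apply F[34]=-1.132 → step 35: x=0.199, v=0.230, θ₁=-0.040, ω₁=-0.018, θ₂=-0.027, ω₂=-0.060
apply F[35]=-1.113 → step 36: x=0.204, v=0.215, θ₁=-0.041, ω₁=-0.009, θ₂=-0.028, ω₂=-0.051
apply F[36]=-1.090 → step 37: x=0.208, v=0.200, θ₁=-0.041, ω₁=-0.001, θ₂=-0.029, ω₂=-0.043
Max |angle| over trajectory = 0.123 rad; bound = 0.199 → within bound.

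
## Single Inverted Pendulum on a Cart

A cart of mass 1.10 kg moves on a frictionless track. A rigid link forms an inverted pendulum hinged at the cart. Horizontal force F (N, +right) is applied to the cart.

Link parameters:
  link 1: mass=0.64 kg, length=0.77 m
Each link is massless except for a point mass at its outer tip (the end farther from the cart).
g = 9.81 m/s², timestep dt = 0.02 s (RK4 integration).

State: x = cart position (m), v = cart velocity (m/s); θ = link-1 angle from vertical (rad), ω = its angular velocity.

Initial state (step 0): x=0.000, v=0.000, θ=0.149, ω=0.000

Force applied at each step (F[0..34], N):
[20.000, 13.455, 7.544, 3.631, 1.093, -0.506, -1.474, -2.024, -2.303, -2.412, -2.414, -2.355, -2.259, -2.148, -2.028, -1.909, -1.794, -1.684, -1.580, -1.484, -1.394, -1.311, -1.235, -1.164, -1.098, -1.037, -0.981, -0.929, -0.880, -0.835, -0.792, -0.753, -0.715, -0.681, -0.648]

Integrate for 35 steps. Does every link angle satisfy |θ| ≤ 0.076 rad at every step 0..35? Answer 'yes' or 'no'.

apply F[0]=+20.000 → step 1: x=0.003, v=0.343, θ=0.145, ω=-0.403
apply F[1]=+13.455 → step 2: x=0.013, v=0.569, θ=0.134, ω=-0.659
apply F[2]=+7.544 → step 3: x=0.025, v=0.692, θ=0.120, ω=-0.784
apply F[3]=+3.631 → step 4: x=0.040, v=0.745, θ=0.104, ω=-0.824
apply F[4]=+1.093 → step 5: x=0.055, v=0.755, θ=0.088, ω=-0.812
apply F[5]=-0.506 → step 6: x=0.069, v=0.737, θ=0.072, ω=-0.769
apply F[6]=-1.474 → step 7: x=0.084, v=0.703, θ=0.057, ω=-0.709
apply F[7]=-2.024 → step 8: x=0.097, v=0.661, θ=0.043, ω=-0.642
apply F[8]=-2.303 → step 9: x=0.110, v=0.615, θ=0.031, ω=-0.573
apply F[9]=-2.412 → step 10: x=0.122, v=0.568, θ=0.021, ω=-0.505
apply F[10]=-2.414 → step 11: x=0.133, v=0.523, θ=0.011, ω=-0.442
apply F[11]=-2.355 → step 12: x=0.143, v=0.479, θ=0.003, ω=-0.384
apply F[12]=-2.259 → step 13: x=0.152, v=0.438, θ=-0.004, ω=-0.331
apply F[13]=-2.148 → step 14: x=0.161, v=0.400, θ=-0.010, ω=-0.283
apply F[14]=-2.028 → step 15: x=0.168, v=0.365, θ=-0.016, ω=-0.240
apply F[15]=-1.909 → step 16: x=0.175, v=0.332, θ=-0.020, ω=-0.203
apply F[16]=-1.794 → step 17: x=0.181, v=0.302, θ=-0.024, ω=-0.169
apply F[17]=-1.684 → step 18: x=0.187, v=0.274, θ=-0.027, ω=-0.140
apply F[18]=-1.580 → step 19: x=0.192, v=0.249, θ=-0.029, ω=-0.114
apply F[19]=-1.484 → step 20: x=0.197, v=0.225, θ=-0.031, ω=-0.091
apply F[20]=-1.394 → step 21: x=0.202, v=0.204, θ=-0.033, ω=-0.071
apply F[21]=-1.311 → step 22: x=0.205, v=0.184, θ=-0.034, ω=-0.054
apply F[22]=-1.235 → step 23: x=0.209, v=0.165, θ=-0.035, ω=-0.039
apply F[23]=-1.164 → step 24: x=0.212, v=0.148, θ=-0.036, ω=-0.026
apply F[24]=-1.098 → step 25: x=0.215, v=0.132, θ=-0.036, ω=-0.014
apply F[25]=-1.037 → step 26: x=0.217, v=0.117, θ=-0.036, ω=-0.004
apply F[26]=-0.981 → step 27: x=0.220, v=0.104, θ=-0.036, ω=0.004
apply F[27]=-0.929 → step 28: x=0.221, v=0.091, θ=-0.036, ω=0.011
apply F[28]=-0.880 → step 29: x=0.223, v=0.079, θ=-0.036, ω=0.017
apply F[29]=-0.835 → step 30: x=0.225, v=0.068, θ=-0.036, ω=0.023
apply F[30]=-0.792 → step 31: x=0.226, v=0.058, θ=-0.035, ω=0.027
apply F[31]=-0.753 → step 32: x=0.227, v=0.048, θ=-0.035, ω=0.031
apply F[32]=-0.715 → step 33: x=0.228, v=0.039, θ=-0.034, ω=0.034
apply F[33]=-0.681 → step 34: x=0.229, v=0.030, θ=-0.033, ω=0.036
apply F[34]=-0.648 → step 35: x=0.229, v=0.022, θ=-0.032, ω=0.038
Max |angle| over trajectory = 0.149 rad; bound = 0.076 → exceeded.

Answer: no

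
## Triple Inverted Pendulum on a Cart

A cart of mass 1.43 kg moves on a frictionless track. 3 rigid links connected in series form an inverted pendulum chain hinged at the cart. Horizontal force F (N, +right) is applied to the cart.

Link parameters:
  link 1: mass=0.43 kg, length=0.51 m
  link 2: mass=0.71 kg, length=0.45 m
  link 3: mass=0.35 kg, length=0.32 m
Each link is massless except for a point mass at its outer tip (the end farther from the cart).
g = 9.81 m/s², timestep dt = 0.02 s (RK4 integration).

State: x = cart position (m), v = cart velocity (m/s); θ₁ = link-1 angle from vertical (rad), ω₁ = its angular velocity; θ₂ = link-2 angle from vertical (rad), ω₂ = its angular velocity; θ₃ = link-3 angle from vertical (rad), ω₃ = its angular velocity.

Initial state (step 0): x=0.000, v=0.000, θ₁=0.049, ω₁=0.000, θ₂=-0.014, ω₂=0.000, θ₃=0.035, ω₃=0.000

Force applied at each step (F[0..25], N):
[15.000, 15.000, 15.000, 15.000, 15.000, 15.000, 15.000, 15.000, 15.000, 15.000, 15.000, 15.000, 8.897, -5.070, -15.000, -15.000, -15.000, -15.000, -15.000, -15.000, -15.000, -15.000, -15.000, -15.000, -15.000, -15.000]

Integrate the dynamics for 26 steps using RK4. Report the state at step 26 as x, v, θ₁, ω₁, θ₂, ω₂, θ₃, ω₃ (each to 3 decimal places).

apply F[0]=+15.000 → step 1: x=0.002, v=0.200, θ₁=0.046, ω₁=-0.312, θ₂=-0.015, ω₂=-0.108, θ₃=0.035, ω₃=0.047
apply F[1]=+15.000 → step 2: x=0.008, v=0.401, θ₁=0.036, ω₁=-0.633, θ₂=-0.018, ω₂=-0.210, θ₃=0.037, ω₃=0.096
apply F[2]=+15.000 → step 3: x=0.018, v=0.605, θ₁=0.020, ω₁=-0.975, θ₂=-0.023, ω₂=-0.296, θ₃=0.039, ω₃=0.149
apply F[3]=+15.000 → step 4: x=0.032, v=0.813, θ₁=-0.003, ω₁=-1.348, θ₂=-0.030, ω₂=-0.360, θ₃=0.043, ω₃=0.206
apply F[4]=+15.000 → step 5: x=0.051, v=1.025, θ₁=-0.034, ω₁=-1.759, θ₂=-0.038, ω₂=-0.395, θ₃=0.048, ω₃=0.267
apply F[5]=+15.000 → step 6: x=0.073, v=1.243, θ₁=-0.073, ω₁=-2.212, θ₂=-0.046, ω₂=-0.398, θ₃=0.054, ω₃=0.327
apply F[6]=+15.000 → step 7: x=0.100, v=1.464, θ₁=-0.122, ω₁=-2.705, θ₂=-0.053, ω₂=-0.371, θ₃=0.061, ω₃=0.381
apply F[7]=+15.000 → step 8: x=0.132, v=1.684, θ₁=-0.182, ω₁=-3.219, θ₂=-0.060, ω₂=-0.332, θ₃=0.069, ω₃=0.419
apply F[8]=+15.000 → step 9: x=0.168, v=1.898, θ₁=-0.251, ω₁=-3.725, θ₂=-0.067, ω₂=-0.313, θ₃=0.077, ω₃=0.431
apply F[9]=+15.000 → step 10: x=0.208, v=2.100, θ₁=-0.330, ω₁=-4.184, θ₂=-0.073, ω₂=-0.355, θ₃=0.086, ω₃=0.413
apply F[10]=+15.000 → step 11: x=0.252, v=2.284, θ₁=-0.418, ω₁=-4.569, θ₂=-0.082, ω₂=-0.496, θ₃=0.094, ω₃=0.363
apply F[11]=+15.000 → step 12: x=0.299, v=2.449, θ₁=-0.513, ω₁=-4.871, θ₂=-0.094, ω₂=-0.750, θ₃=0.100, ω₃=0.286
apply F[12]=+8.897 → step 13: x=0.349, v=2.525, θ₁=-0.612, ω₁=-5.033, θ₂=-0.111, ω₂=-1.029, θ₃=0.105, ω₃=0.211
apply F[13]=-5.070 → step 14: x=0.398, v=2.433, θ₁=-0.712, ω₁=-5.051, θ₂=-0.133, ω₂=-1.150, θ₃=0.109, ω₃=0.178
apply F[14]=-15.000 → step 15: x=0.445, v=2.230, θ₁=-0.813, ω₁=-5.039, θ₂=-0.156, ω₂=-1.112, θ₃=0.113, ω₃=0.183
apply F[15]=-15.000 → step 16: x=0.487, v=2.026, θ₁=-0.914, ω₁=-5.081, θ₂=-0.178, ω₂=-1.074, θ₃=0.116, ω₃=0.186
apply F[16]=-15.000 → step 17: x=0.526, v=1.820, θ₁=-1.017, ω₁=-5.166, θ₂=-0.199, ω₂=-1.053, θ₃=0.120, ω₃=0.186
apply F[17]=-15.000 → step 18: x=0.560, v=1.609, θ₁=-1.121, ω₁=-5.291, θ₂=-0.220, ω₂=-1.061, θ₃=0.124, ω₃=0.181
apply F[18]=-15.000 → step 19: x=0.590, v=1.391, θ₁=-1.229, ω₁=-5.451, θ₂=-0.242, ω₂=-1.109, θ₃=0.127, ω₃=0.168
apply F[19]=-15.000 → step 20: x=0.616, v=1.165, θ₁=-1.340, ω₁=-5.646, θ₂=-0.265, ω₂=-1.212, θ₃=0.130, ω₃=0.148
apply F[20]=-15.000 → step 21: x=0.637, v=0.929, θ₁=-1.455, ω₁=-5.880, θ₂=-0.291, ω₂=-1.383, θ₃=0.133, ω₃=0.120
apply F[21]=-15.000 → step 22: x=0.653, v=0.681, θ₁=-1.575, ω₁=-6.154, θ₂=-0.321, ω₂=-1.638, θ₃=0.135, ω₃=0.084
apply F[22]=-15.000 → step 23: x=0.664, v=0.420, θ₁=-1.701, ω₁=-6.474, θ₂=-0.357, ω₂=-1.998, θ₃=0.136, ω₃=0.039
apply F[23]=-15.000 → step 24: x=0.669, v=0.142, θ₁=-1.834, ω₁=-6.843, θ₂=-0.401, ω₂=-2.487, θ₃=0.137, ω₃=-0.016
apply F[24]=-15.000 → step 25: x=0.669, v=-0.152, θ₁=-1.975, ω₁=-7.264, θ₂=-0.457, ω₂=-3.136, θ₃=0.136, ω₃=-0.085
apply F[25]=-15.000 → step 26: x=0.663, v=-0.465, θ₁=-2.125, ω₁=-7.732, θ₂=-0.528, ω₂=-3.979, θ₃=0.133, ω₃=-0.173

Answer: x=0.663, v=-0.465, θ₁=-2.125, ω₁=-7.732, θ₂=-0.528, ω₂=-3.979, θ₃=0.133, ω₃=-0.173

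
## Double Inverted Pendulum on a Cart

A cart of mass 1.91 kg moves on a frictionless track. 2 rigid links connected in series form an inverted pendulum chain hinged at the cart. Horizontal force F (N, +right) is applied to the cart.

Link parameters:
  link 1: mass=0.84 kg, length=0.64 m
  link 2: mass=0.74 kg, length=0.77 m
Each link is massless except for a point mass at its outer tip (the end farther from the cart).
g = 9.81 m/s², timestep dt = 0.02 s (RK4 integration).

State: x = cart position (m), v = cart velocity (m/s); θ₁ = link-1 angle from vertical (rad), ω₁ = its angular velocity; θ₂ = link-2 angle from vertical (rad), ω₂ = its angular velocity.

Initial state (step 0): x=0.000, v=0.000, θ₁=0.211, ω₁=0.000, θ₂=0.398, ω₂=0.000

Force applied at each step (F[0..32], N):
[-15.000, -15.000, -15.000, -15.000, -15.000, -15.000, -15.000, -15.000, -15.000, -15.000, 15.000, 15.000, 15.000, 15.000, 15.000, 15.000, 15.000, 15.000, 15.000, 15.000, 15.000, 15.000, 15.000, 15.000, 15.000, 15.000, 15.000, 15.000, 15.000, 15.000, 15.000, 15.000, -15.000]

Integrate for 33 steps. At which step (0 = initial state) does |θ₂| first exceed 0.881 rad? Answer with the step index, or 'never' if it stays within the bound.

apply F[0]=-15.000 → step 1: x=-0.002, v=-0.183, θ₁=0.214, ω₁=0.307, θ₂=0.399, ω₂=0.067
apply F[1]=-15.000 → step 2: x=-0.007, v=-0.366, θ₁=0.223, ω₁=0.617, θ₂=0.401, ω₂=0.131
apply F[2]=-15.000 → step 3: x=-0.016, v=-0.549, θ₁=0.239, ω₁=0.934, θ₂=0.404, ω₂=0.188
apply F[3]=-15.000 → step 4: x=-0.029, v=-0.732, θ₁=0.261, ω₁=1.259, θ₂=0.408, ω₂=0.237
apply F[4]=-15.000 → step 5: x=-0.046, v=-0.914, θ₁=0.289, ω₁=1.595, θ₂=0.413, ω₂=0.274
apply F[5]=-15.000 → step 6: x=-0.066, v=-1.094, θ₁=0.325, ω₁=1.942, θ₂=0.419, ω₂=0.298
apply F[6]=-15.000 → step 7: x=-0.089, v=-1.269, θ₁=0.367, ω₁=2.297, θ₂=0.425, ω₂=0.311
apply F[7]=-15.000 → step 8: x=-0.117, v=-1.438, θ₁=0.416, ω₁=2.656, θ₂=0.431, ω₂=0.315
apply F[8]=-15.000 → step 9: x=-0.147, v=-1.597, θ₁=0.473, ω₁=3.011, θ₂=0.438, ω₂=0.315
apply F[9]=-15.000 → step 10: x=-0.180, v=-1.742, θ₁=0.537, ω₁=3.355, θ₂=0.444, ω₂=0.320
apply F[10]=+15.000 → step 11: x=-0.214, v=-1.622, θ₁=0.604, ω₁=3.377, θ₂=0.450, ω₂=0.295
apply F[11]=+15.000 → step 12: x=-0.245, v=-1.503, θ₁=0.672, ω₁=3.430, θ₂=0.456, ω₂=0.260
apply F[12]=+15.000 → step 13: x=-0.274, v=-1.383, θ₁=0.741, ω₁=3.508, θ₂=0.461, ω₂=0.219
apply F[13]=+15.000 → step 14: x=-0.301, v=-1.260, θ₁=0.813, ω₁=3.610, θ₂=0.464, ω₂=0.174
apply F[14]=+15.000 → step 15: x=-0.324, v=-1.133, θ₁=0.886, ω₁=3.731, θ₂=0.468, ω₂=0.131
apply F[15]=+15.000 → step 16: x=-0.346, v=-0.998, θ₁=0.962, ω₁=3.868, θ₂=0.470, ω₂=0.094
apply F[16]=+15.000 → step 17: x=-0.364, v=-0.856, θ₁=1.041, ω₁=4.019, θ₂=0.471, ω₂=0.068
apply F[17]=+15.000 → step 18: x=-0.380, v=-0.705, θ₁=1.123, ω₁=4.184, θ₂=0.473, ω₂=0.057
apply F[18]=+15.000 → step 19: x=-0.392, v=-0.544, θ₁=1.208, ω₁=4.362, θ₂=0.474, ω₂=0.066
apply F[19]=+15.000 → step 20: x=-0.402, v=-0.371, θ₁=1.297, ω₁=4.555, θ₂=0.475, ω₂=0.100
apply F[20]=+15.000 → step 21: x=-0.407, v=-0.186, θ₁=1.391, ω₁=4.765, θ₂=0.478, ω₂=0.166
apply F[21]=+15.000 → step 22: x=-0.409, v=0.014, θ₁=1.488, ω₁=4.994, θ₂=0.482, ω₂=0.268
apply F[22]=+15.000 → step 23: x=-0.407, v=0.228, θ₁=1.590, ω₁=5.248, θ₂=0.489, ω₂=0.416
apply F[23]=+15.000 → step 24: x=-0.400, v=0.459, θ₁=1.698, ω₁=5.531, θ₂=0.499, ω₂=0.616
apply F[24]=+15.000 → step 25: x=-0.388, v=0.709, θ₁=1.812, ω₁=5.851, θ₂=0.514, ω₂=0.882
apply F[25]=+15.000 → step 26: x=-0.371, v=0.981, θ₁=1.933, ω₁=6.215, θ₂=0.535, ω₂=1.227
apply F[26]=+15.000 → step 27: x=-0.349, v=1.276, θ₁=2.061, ω₁=6.631, θ₂=0.564, ω₂=1.671
apply F[27]=+15.000 → step 28: x=-0.320, v=1.595, θ₁=2.198, ω₁=7.105, θ₂=0.603, ω₂=2.238
apply F[28]=+15.000 → step 29: x=-0.285, v=1.939, θ₁=2.346, ω₁=7.640, θ₂=0.654, ω₂=2.959
apply F[29]=+15.000 → step 30: x=-0.242, v=2.301, θ₁=2.504, ω₁=8.224, θ₂=0.722, ω₂=3.869
apply F[30]=+15.000 → step 31: x=-0.193, v=2.664, θ₁=2.675, ω₁=8.813, θ₂=0.811, ω₂=4.996
apply F[31]=+15.000 → step 32: x=-0.136, v=2.996, θ₁=2.856, ω₁=9.311, θ₂=0.924, ω₂=6.337
apply F[32]=-15.000 → step 33: x=-0.076, v=2.944, θ₁=3.041, ω₁=9.077, θ₂=1.065, ω₂=7.824
|θ₂| = 0.924 > 0.881 first at step 32.

Answer: 32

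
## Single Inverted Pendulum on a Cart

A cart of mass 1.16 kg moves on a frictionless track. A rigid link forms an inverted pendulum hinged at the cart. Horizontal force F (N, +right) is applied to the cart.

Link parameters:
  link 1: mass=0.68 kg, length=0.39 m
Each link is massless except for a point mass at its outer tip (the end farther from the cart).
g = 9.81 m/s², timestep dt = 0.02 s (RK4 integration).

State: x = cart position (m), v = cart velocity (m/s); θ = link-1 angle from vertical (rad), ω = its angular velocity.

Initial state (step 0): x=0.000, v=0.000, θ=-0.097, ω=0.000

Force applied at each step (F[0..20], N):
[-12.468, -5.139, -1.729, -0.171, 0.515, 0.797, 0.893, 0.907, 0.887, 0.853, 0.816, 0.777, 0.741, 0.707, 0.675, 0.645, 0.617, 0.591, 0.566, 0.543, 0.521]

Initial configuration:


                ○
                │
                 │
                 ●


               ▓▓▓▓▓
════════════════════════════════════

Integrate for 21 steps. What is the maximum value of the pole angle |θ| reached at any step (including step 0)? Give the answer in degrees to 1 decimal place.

Answer: 5.6°

Derivation:
apply F[0]=-12.468 → step 1: x=-0.002, v=-0.203, θ=-0.092, ω=0.470
apply F[1]=-5.139 → step 2: x=-0.007, v=-0.281, θ=-0.081, ω=0.627
apply F[2]=-1.729 → step 3: x=-0.013, v=-0.303, θ=-0.069, ω=0.643
apply F[3]=-0.171 → step 4: x=-0.019, v=-0.299, θ=-0.056, ω=0.602
apply F[4]=+0.515 → step 5: x=-0.025, v=-0.284, θ=-0.045, ω=0.539
apply F[5]=+0.797 → step 6: x=-0.030, v=-0.266, θ=-0.035, ω=0.472
apply F[6]=+0.893 → step 7: x=-0.035, v=-0.247, θ=-0.026, ω=0.409
apply F[7]=+0.907 → step 8: x=-0.040, v=-0.229, θ=-0.018, ω=0.351
apply F[8]=+0.887 → step 9: x=-0.044, v=-0.212, θ=-0.012, ω=0.300
apply F[9]=+0.853 → step 10: x=-0.048, v=-0.196, θ=-0.006, ω=0.255
apply F[10]=+0.816 → step 11: x=-0.052, v=-0.182, θ=-0.002, ω=0.216
apply F[11]=+0.777 → step 12: x=-0.056, v=-0.168, θ=0.002, ω=0.182
apply F[12]=+0.741 → step 13: x=-0.059, v=-0.156, θ=0.006, ω=0.152
apply F[13]=+0.707 → step 14: x=-0.062, v=-0.145, θ=0.009, ω=0.127
apply F[14]=+0.675 → step 15: x=-0.065, v=-0.134, θ=0.011, ω=0.105
apply F[15]=+0.645 → step 16: x=-0.067, v=-0.124, θ=0.013, ω=0.086
apply F[16]=+0.617 → step 17: x=-0.070, v=-0.115, θ=0.014, ω=0.069
apply F[17]=+0.591 → step 18: x=-0.072, v=-0.107, θ=0.016, ω=0.055
apply F[18]=+0.566 → step 19: x=-0.074, v=-0.099, θ=0.016, ω=0.043
apply F[19]=+0.543 → step 20: x=-0.076, v=-0.091, θ=0.017, ω=0.032
apply F[20]=+0.521 → step 21: x=-0.078, v=-0.084, θ=0.018, ω=0.023
Max |angle| over trajectory = 0.097 rad = 5.6°.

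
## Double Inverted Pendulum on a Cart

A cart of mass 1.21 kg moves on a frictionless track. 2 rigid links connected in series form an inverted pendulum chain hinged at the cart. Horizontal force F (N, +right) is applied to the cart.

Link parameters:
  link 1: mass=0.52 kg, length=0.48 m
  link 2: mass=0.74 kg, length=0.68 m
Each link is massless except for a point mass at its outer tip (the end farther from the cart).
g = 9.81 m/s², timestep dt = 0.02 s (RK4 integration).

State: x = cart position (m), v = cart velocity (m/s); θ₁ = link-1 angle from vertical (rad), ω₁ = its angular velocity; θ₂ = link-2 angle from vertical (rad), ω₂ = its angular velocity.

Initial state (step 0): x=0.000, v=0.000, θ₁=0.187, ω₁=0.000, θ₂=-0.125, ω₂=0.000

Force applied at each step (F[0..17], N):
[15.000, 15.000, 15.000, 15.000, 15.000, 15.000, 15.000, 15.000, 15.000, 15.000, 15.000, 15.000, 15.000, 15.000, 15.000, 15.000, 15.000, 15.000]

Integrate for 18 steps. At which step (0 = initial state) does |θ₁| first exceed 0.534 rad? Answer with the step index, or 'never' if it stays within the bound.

apply F[0]=+15.000 → step 1: x=0.002, v=0.209, θ₁=0.185, ω₁=-0.175, θ₂=-0.127, ω₂=-0.223
apply F[1]=+15.000 → step 2: x=0.008, v=0.418, θ₁=0.180, ω₁=-0.355, θ₂=-0.134, ω₂=-0.445
apply F[2]=+15.000 → step 3: x=0.019, v=0.630, θ₁=0.171, ω₁=-0.546, θ₂=-0.145, ω₂=-0.664
apply F[3]=+15.000 → step 4: x=0.034, v=0.845, θ₁=0.158, ω₁=-0.753, θ₂=-0.160, ω₂=-0.879
apply F[4]=+15.000 → step 5: x=0.053, v=1.064, θ₁=0.141, ω₁=-0.984, θ₂=-0.180, ω₂=-1.088
apply F[5]=+15.000 → step 6: x=0.076, v=1.288, θ₁=0.118, ω₁=-1.245, θ₂=-0.204, ω₂=-1.286
apply F[6]=+15.000 → step 7: x=0.104, v=1.518, θ₁=0.091, ω₁=-1.544, θ₂=-0.231, ω₂=-1.470
apply F[7]=+15.000 → step 8: x=0.137, v=1.755, θ₁=0.056, ω₁=-1.889, θ₂=-0.263, ω₂=-1.634
apply F[8]=+15.000 → step 9: x=0.174, v=1.998, θ₁=0.015, ω₁=-2.286, θ₂=-0.297, ω₂=-1.771
apply F[9]=+15.000 → step 10: x=0.217, v=2.247, θ₁=-0.035, ω₁=-2.744, θ₂=-0.333, ω₂=-1.873
apply F[10]=+15.000 → step 11: x=0.264, v=2.498, θ₁=-0.095, ω₁=-3.263, θ₂=-0.371, ω₂=-1.932
apply F[11]=+15.000 → step 12: x=0.317, v=2.747, θ₁=-0.166, ω₁=-3.838, θ₂=-0.410, ω₂=-1.943
apply F[12]=+15.000 → step 13: x=0.374, v=2.985, θ₁=-0.249, ω₁=-4.450, θ₂=-0.449, ω₂=-1.907
apply F[13]=+15.000 → step 14: x=0.436, v=3.197, θ₁=-0.344, ω₁=-5.059, θ₂=-0.486, ω₂=-1.838
apply F[14]=+15.000 → step 15: x=0.502, v=3.371, θ₁=-0.451, ω₁=-5.613, θ₂=-0.522, ω₂=-1.769
apply F[15]=+15.000 → step 16: x=0.571, v=3.496, θ₁=-0.568, ω₁=-6.062, θ₂=-0.557, ω₂=-1.744
apply F[16]=+15.000 → step 17: x=0.641, v=3.571, θ₁=-0.693, ω₁=-6.381, θ₂=-0.593, ω₂=-1.800
apply F[17]=+15.000 → step 18: x=0.713, v=3.603, θ₁=-0.823, ω₁=-6.573, θ₂=-0.630, ω₂=-1.957
|θ₁| = 0.568 > 0.534 first at step 16.

Answer: 16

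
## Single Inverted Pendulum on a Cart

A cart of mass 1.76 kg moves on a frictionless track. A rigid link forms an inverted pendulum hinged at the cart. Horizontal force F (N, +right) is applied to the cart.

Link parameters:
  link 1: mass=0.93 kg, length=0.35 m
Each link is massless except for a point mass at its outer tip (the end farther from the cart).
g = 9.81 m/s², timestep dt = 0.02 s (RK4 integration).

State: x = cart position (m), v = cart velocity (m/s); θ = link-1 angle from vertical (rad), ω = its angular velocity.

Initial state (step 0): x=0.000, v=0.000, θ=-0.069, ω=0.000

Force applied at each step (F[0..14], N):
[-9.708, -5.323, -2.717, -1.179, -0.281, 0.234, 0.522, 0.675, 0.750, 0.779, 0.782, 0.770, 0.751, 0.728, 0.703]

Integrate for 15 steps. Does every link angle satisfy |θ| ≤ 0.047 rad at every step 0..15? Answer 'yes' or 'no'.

apply F[0]=-9.708 → step 1: x=-0.001, v=-0.103, θ=-0.066, ω=0.256
apply F[1]=-5.323 → step 2: x=-0.004, v=-0.157, θ=-0.060, ω=0.373
apply F[2]=-2.717 → step 3: x=-0.007, v=-0.182, θ=-0.052, ω=0.413
apply F[3]=-1.179 → step 4: x=-0.011, v=-0.190, θ=-0.044, ω=0.410
apply F[4]=-0.281 → step 5: x=-0.015, v=-0.189, θ=-0.036, ω=0.385
apply F[5]=+0.234 → step 6: x=-0.018, v=-0.183, θ=-0.029, ω=0.350
apply F[6]=+0.522 → step 7: x=-0.022, v=-0.175, θ=-0.022, ω=0.311
apply F[7]=+0.675 → step 8: x=-0.025, v=-0.165, θ=-0.016, ω=0.273
apply F[8]=+0.750 → step 9: x=-0.028, v=-0.155, θ=-0.011, ω=0.237
apply F[9]=+0.779 → step 10: x=-0.031, v=-0.145, θ=-0.007, ω=0.204
apply F[10]=+0.782 → step 11: x=-0.034, v=-0.136, θ=-0.003, ω=0.174
apply F[11]=+0.770 → step 12: x=-0.037, v=-0.127, θ=0.000, ω=0.148
apply F[12]=+0.751 → step 13: x=-0.039, v=-0.119, θ=0.003, ω=0.125
apply F[13]=+0.728 → step 14: x=-0.042, v=-0.111, θ=0.005, ω=0.105
apply F[14]=+0.703 → step 15: x=-0.044, v=-0.104, θ=0.007, ω=0.087
Max |angle| over trajectory = 0.069 rad; bound = 0.047 → exceeded.

Answer: no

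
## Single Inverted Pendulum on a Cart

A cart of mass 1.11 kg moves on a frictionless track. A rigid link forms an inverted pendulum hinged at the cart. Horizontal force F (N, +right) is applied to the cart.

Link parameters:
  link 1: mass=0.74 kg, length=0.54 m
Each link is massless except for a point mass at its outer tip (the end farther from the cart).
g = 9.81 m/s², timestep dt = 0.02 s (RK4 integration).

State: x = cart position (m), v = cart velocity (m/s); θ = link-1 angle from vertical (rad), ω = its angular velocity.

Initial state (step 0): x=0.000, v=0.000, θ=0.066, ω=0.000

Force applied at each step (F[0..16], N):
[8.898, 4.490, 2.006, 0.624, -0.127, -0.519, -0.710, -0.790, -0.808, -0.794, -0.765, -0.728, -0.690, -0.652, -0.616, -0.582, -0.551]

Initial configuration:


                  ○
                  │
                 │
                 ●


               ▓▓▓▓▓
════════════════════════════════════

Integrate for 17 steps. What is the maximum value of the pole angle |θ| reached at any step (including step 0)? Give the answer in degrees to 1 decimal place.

Answer: 3.8°

Derivation:
apply F[0]=+8.898 → step 1: x=0.002, v=0.151, θ=0.063, ω=-0.256
apply F[1]=+4.490 → step 2: x=0.005, v=0.224, θ=0.057, ω=-0.369
apply F[2]=+2.006 → step 3: x=0.010, v=0.253, θ=0.049, ω=-0.403
apply F[3]=+0.624 → step 4: x=0.015, v=0.259, θ=0.041, ω=-0.397
apply F[4]=-0.127 → step 5: x=0.020, v=0.252, θ=0.034, ω=-0.370
apply F[5]=-0.519 → step 6: x=0.025, v=0.238, θ=0.027, ω=-0.334
apply F[6]=-0.710 → step 7: x=0.030, v=0.223, θ=0.020, ω=-0.296
apply F[7]=-0.790 → step 8: x=0.034, v=0.206, θ=0.015, ω=-0.259
apply F[8]=-0.808 → step 9: x=0.038, v=0.190, θ=0.010, ω=-0.225
apply F[9]=-0.794 → step 10: x=0.042, v=0.174, θ=0.006, ω=-0.194
apply F[10]=-0.765 → step 11: x=0.045, v=0.160, θ=0.002, ω=-0.166
apply F[11]=-0.728 → step 12: x=0.048, v=0.147, θ=-0.001, ω=-0.141
apply F[12]=-0.690 → step 13: x=0.051, v=0.135, θ=-0.003, ω=-0.119
apply F[13]=-0.652 → step 14: x=0.053, v=0.124, θ=-0.006, ω=-0.100
apply F[14]=-0.616 → step 15: x=0.056, v=0.113, θ=-0.007, ω=-0.083
apply F[15]=-0.582 → step 16: x=0.058, v=0.104, θ=-0.009, ω=-0.069
apply F[16]=-0.551 → step 17: x=0.060, v=0.095, θ=-0.010, ω=-0.056
Max |angle| over trajectory = 0.066 rad = 3.8°.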